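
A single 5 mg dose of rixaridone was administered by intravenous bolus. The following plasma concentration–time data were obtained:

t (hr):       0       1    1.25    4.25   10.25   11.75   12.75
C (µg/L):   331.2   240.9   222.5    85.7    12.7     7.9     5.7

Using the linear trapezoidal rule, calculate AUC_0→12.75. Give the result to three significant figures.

AUC = 1120 µg/L·hr

Trapezoidal AUC_0→12.75:
  [0→1]: (331.2+240.9)/2 × 1 = 286.05
  [1→1.25]: (240.9+222.5)/2 × 0.25 = 57.925
  [1.25→4.25]: (222.5+85.7)/2 × 3 = 462.3
  [4.25→10.25]: (85.7+12.7)/2 × 6 = 295.2
  [10.25→11.75]: (12.7+7.9)/2 × 1.5 = 15.45
  [11.75→12.75]: (7.9+5.7)/2 × 1 = 6.8
  Sum = 1123.725 µg/L·hr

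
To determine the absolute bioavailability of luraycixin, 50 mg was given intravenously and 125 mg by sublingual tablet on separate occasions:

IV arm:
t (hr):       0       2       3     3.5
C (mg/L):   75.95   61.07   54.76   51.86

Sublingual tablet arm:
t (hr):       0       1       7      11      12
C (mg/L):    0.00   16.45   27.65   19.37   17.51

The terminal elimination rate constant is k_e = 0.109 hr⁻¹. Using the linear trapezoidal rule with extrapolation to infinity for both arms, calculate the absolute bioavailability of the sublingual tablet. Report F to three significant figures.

Trapezoidal AUC_0→3.5 (IV):
  [0→2]: (75.95+61.07)/2 × 2 = 137.02
  [2→3]: (61.07+54.76)/2 × 1 = 57.915
  [3→3.5]: (54.76+51.86)/2 × 0.5 = 26.655
  Sum = 221.59 mg/L·hr
IV tail: 51.86/0.109 = 475.780; AUC_iv,0→∞ = 221.59 + 475.780 = 697.37 mg/L·hr
Trapezoidal AUC_0→12 (sublingual tablet):
  [0→1]: (0.00+16.45)/2 × 1 = 8.225
  [1→7]: (16.45+27.65)/2 × 6 = 132.3
  [7→11]: (27.65+19.37)/2 × 4 = 94.04
  [11→12]: (19.37+17.51)/2 × 1 = 18.44
  Sum = 253.005 mg/L·hr
sublingual tablet tail: 17.51/0.109 = 160.642; AUC_ev,0→∞ = 253.005 + 160.642 = 413.647 mg/L·hr
F = (AUC_ev/D_ev)/(AUC_iv/D_iv) = (413.647/125)/(697.37/50) = 3.309176/13.9474 = 0.2373

F = 0.237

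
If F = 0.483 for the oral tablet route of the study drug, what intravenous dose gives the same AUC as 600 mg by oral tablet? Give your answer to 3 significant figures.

D_iv = 290 mg

Systemic exposure from an extravascular dose = F × D_ev, so the equivalent IV dose is F × D_ev.
D_iv = F × D_ev = 0.483 × 600 = 289.8 mg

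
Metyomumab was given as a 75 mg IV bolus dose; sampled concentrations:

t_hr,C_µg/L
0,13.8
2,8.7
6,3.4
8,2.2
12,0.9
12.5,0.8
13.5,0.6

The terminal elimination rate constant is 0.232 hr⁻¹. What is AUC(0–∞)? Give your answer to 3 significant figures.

Trapezoidal AUC_0→13.5:
  [0→2]: (13.8+8.7)/2 × 2 = 22.5
  [2→6]: (8.7+3.4)/2 × 4 = 24.2
  [6→8]: (3.4+2.2)/2 × 2 = 5.6
  [8→12]: (2.2+0.9)/2 × 4 = 6.2
  [12→12.5]: (0.9+0.8)/2 × 0.5 = 0.425
  [12.5→13.5]: (0.8+0.6)/2 × 1 = 0.7
  Sum = 59.625 µg/L·hr
Extrapolated tail: C_last / k_e = 0.6 / 0.232 = 2.586
AUC_0→∞ = 59.625 + 2.586 = 62.211 µg/L·hr

AUC = 62.2 µg/L·hr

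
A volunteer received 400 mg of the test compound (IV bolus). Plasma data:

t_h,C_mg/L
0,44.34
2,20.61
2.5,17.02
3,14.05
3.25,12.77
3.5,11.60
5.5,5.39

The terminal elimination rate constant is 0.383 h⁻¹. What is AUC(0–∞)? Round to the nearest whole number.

Trapezoidal AUC_0→5.5:
  [0→2]: (44.34+20.61)/2 × 2 = 64.95
  [2→2.5]: (20.61+17.02)/2 × 0.5 = 9.4075
  [2.5→3]: (17.02+14.05)/2 × 0.5 = 7.7675
  [3→3.25]: (14.05+12.77)/2 × 0.25 = 3.3525
  [3.25→3.5]: (12.77+11.60)/2 × 0.25 = 3.04625
  [3.5→5.5]: (11.60+5.39)/2 × 2 = 16.99
  Sum = 105.51375 mg/L·h
Extrapolated tail: C_last / k_e = 5.39 / 0.383 = 14.073
AUC_0→∞ = 105.51375 + 14.073 = 119.58675 mg/L·h

AUC = 120 mg/L·h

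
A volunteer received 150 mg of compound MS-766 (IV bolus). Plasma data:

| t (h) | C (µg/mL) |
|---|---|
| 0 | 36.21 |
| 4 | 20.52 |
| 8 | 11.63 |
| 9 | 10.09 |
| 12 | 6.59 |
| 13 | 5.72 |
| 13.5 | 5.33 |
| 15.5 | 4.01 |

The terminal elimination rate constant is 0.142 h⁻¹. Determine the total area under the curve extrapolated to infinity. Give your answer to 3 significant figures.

AUC = 260 µg/mL·h

Trapezoidal AUC_0→15.5:
  [0→4]: (36.21+20.52)/2 × 4 = 113.46
  [4→8]: (20.52+11.63)/2 × 4 = 64.3
  [8→9]: (11.63+10.09)/2 × 1 = 10.86
  [9→12]: (10.09+6.59)/2 × 3 = 25.02
  [12→13]: (6.59+5.72)/2 × 1 = 6.155
  [13→13.5]: (5.72+5.33)/2 × 0.5 = 2.7625
  [13.5→15.5]: (5.33+4.01)/2 × 2 = 9.34
  Sum = 231.8975 µg/mL·h
Extrapolated tail: C_last / k_e = 4.01 / 0.142 = 28.239
AUC_0→∞ = 231.8975 + 28.239 = 260.1365 µg/mL·h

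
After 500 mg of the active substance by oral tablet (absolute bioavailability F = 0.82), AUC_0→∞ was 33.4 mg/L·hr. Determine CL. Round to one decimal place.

CL = F × Dose / AUC_0→∞
   = 0.82 × 500 / 33.4 = 12.2754 L/hr

CL = 12.3 L/hr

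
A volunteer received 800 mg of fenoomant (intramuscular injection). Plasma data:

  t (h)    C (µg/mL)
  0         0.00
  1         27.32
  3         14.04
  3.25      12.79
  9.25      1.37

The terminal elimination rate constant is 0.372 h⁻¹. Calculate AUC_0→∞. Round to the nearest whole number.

Trapezoidal AUC_0→9.25:
  [0→1]: (0.00+27.32)/2 × 1 = 13.66
  [1→3]: (27.32+14.04)/2 × 2 = 41.36
  [3→3.25]: (14.04+12.79)/2 × 0.25 = 3.35375
  [3.25→9.25]: (12.79+1.37)/2 × 6 = 42.48
  Sum = 100.85375 µg/mL·h
Extrapolated tail: C_last / k_e = 1.37 / 0.372 = 3.683
AUC_0→∞ = 100.85375 + 3.683 = 104.53675 µg/mL·h

AUC = 105 µg/mL·h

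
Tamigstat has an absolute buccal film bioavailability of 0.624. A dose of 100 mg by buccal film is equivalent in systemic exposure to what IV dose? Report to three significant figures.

D_iv = 62.4 mg

Systemic exposure from an extravascular dose = F × D_ev, so the equivalent IV dose is F × D_ev.
D_iv = F × D_ev = 0.624 × 100 = 62.4 mg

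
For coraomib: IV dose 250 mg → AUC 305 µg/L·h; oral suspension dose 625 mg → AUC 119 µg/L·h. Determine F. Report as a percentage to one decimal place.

F = 15.6%

F = (AUC_ev / D_ev) / (AUC_iv / D_iv)
  = (119/625) / (305/250)
  = 0.1904 / 1.22 = 0.1561
  = 15.61%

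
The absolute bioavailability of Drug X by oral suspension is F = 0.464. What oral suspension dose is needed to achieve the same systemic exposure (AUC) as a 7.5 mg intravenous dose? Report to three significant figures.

For equal systemic exposure: F × D_ev = D_iv
D_ev = D_iv / F = 7.5 / 0.464 = 16.1638 mg

D_oral = 16.2 mg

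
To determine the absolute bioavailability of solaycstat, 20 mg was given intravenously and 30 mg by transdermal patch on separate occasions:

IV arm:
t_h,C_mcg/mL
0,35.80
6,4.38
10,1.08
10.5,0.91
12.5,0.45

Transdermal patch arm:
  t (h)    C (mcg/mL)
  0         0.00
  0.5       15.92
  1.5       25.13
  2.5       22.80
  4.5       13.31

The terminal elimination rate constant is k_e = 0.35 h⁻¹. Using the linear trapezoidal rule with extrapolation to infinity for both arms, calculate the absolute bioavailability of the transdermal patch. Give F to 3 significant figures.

Trapezoidal AUC_0→12.5 (IV):
  [0→6]: (35.80+4.38)/2 × 6 = 120.54
  [6→10]: (4.38+1.08)/2 × 4 = 10.92
  [10→10.5]: (1.08+0.91)/2 × 0.5 = 0.4975
  [10.5→12.5]: (0.91+0.45)/2 × 2 = 1.36
  Sum = 133.3175 mcg/mL·h
IV tail: 0.45/0.35 = 1.286; AUC_iv,0→∞ = 133.3175 + 1.286 = 134.6035 mcg/mL·h
Trapezoidal AUC_0→4.5 (transdermal patch):
  [0→0.5]: (0.00+15.92)/2 × 0.5 = 3.98
  [0.5→1.5]: (15.92+25.13)/2 × 1 = 20.525
  [1.5→2.5]: (25.13+22.80)/2 × 1 = 23.965
  [2.5→4.5]: (22.80+13.31)/2 × 2 = 36.11
  Sum = 84.58 mcg/mL·h
transdermal patch tail: 13.31/0.35 = 38.029; AUC_ev,0→∞ = 84.58 + 38.029 = 122.609 mcg/mL·h
F = (AUC_ev/D_ev)/(AUC_iv/D_iv) = (122.609/30)/(134.6035/20) = 4.08697/6.730175 = 0.6073

F = 0.607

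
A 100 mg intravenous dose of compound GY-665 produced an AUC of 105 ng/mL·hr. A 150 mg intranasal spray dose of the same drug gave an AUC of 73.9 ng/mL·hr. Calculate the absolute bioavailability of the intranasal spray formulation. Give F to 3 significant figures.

F = 0.469

F = (AUC_ev / D_ev) / (AUC_iv / D_iv)
  = (73.9/150) / (105/100)
  = 0.492667 / 1.05 = 0.4692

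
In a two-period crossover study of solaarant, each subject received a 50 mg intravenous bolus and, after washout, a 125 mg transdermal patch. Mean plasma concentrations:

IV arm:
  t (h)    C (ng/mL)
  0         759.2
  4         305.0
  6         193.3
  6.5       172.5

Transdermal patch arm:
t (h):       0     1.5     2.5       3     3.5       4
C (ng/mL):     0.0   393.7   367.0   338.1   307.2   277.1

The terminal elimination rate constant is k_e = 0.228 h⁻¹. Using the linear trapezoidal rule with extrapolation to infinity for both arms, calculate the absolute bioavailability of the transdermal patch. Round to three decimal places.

F = 0.273

Trapezoidal AUC_0→6.5 (IV):
  [0→4]: (759.2+305.0)/2 × 4 = 2128.4
  [4→6]: (305.0+193.3)/2 × 2 = 498.3
  [6→6.5]: (193.3+172.5)/2 × 0.5 = 91.45
  Sum = 2718.15 ng/mL·h
IV tail: 172.5/0.228 = 756.579; AUC_iv,0→∞ = 2718.15 + 756.579 = 3474.729 ng/mL·h
Trapezoidal AUC_0→4 (transdermal patch):
  [0→1.5]: (0.0+393.7)/2 × 1.5 = 295.275
  [1.5→2.5]: (393.7+367.0)/2 × 1 = 380.35
  [2.5→3]: (367.0+338.1)/2 × 0.5 = 176.275
  [3→3.5]: (338.1+307.2)/2 × 0.5 = 161.325
  [3.5→4]: (307.2+277.1)/2 × 0.5 = 146.075
  Sum = 1159.3 ng/mL·h
transdermal patch tail: 277.1/0.228 = 1215.351; AUC_ev,0→∞ = 1159.3 + 1215.351 = 2374.651 ng/mL·h
F = (AUC_ev/D_ev)/(AUC_iv/D_iv) = (2374.651/125)/(3474.729/50) = 18.997208/69.49458 = 0.2734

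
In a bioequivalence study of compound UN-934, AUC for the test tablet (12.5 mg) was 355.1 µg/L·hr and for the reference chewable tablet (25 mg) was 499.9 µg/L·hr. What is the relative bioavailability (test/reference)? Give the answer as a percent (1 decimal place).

F_rel = (AUC_test/D_test) / (AUC_ref/D_ref)
      = (355.1/12.5) / (499.9/25)
      = 28.408 / 19.996 = 1.4207 = 142.07%

F_rel = 142.1%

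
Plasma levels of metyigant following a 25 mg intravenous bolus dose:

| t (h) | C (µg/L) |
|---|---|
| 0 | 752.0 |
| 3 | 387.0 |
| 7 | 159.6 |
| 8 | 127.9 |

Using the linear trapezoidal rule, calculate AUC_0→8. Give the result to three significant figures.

Trapezoidal AUC_0→8:
  [0→3]: (752.0+387.0)/2 × 3 = 1708.5
  [3→7]: (387.0+159.6)/2 × 4 = 1093.2
  [7→8]: (159.6+127.9)/2 × 1 = 143.75
  Sum = 2945.45 µg/L·h

AUC = 2950 µg/L·h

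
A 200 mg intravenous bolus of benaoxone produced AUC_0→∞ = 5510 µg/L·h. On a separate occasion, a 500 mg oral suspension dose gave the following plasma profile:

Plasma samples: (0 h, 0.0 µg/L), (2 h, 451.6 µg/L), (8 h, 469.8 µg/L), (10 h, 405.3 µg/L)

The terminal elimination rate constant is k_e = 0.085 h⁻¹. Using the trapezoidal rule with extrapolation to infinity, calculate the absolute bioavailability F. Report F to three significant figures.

F = 0.643

Trapezoidal AUC_0→10 (oral suspension):
  [0→2]: (0.0+451.6)/2 × 2 = 451.6
  [2→8]: (451.6+469.8)/2 × 6 = 2764.2
  [8→10]: (469.8+405.3)/2 × 2 = 875.1
  Sum = 4090.9 µg/L·h
Tail: C_last/k_e = 405.3/0.085 = 4768.235
AUC_0→∞ (oral suspension) = 4090.9 + 4768.235 = 8859.135 µg/L·h
F = (AUC_ev/D_ev)/(AUC_iv/D_iv) = (8859.135/500)/(5510/200) = 17.71827/27.55 = 0.6431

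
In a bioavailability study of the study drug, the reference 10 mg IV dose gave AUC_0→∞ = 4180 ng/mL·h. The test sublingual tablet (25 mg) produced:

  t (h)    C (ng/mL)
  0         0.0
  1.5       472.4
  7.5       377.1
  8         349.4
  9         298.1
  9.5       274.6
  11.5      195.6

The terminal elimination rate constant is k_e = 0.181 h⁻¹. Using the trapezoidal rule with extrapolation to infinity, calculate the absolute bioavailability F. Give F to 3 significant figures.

Trapezoidal AUC_0→11.5 (sublingual tablet):
  [0→1.5]: (0.0+472.4)/2 × 1.5 = 354.3
  [1.5→7.5]: (472.4+377.1)/2 × 6 = 2548.5
  [7.5→8]: (377.1+349.4)/2 × 0.5 = 181.625
  [8→9]: (349.4+298.1)/2 × 1 = 323.75
  [9→9.5]: (298.1+274.6)/2 × 0.5 = 143.175
  [9.5→11.5]: (274.6+195.6)/2 × 2 = 470.2
  Sum = 4021.55 ng/mL·h
Tail: C_last/k_e = 195.6/0.181 = 1080.663
AUC_0→∞ (sublingual tablet) = 4021.55 + 1080.663 = 5102.213 ng/mL·h
F = (AUC_ev/D_ev)/(AUC_iv/D_iv) = (5102.213/25)/(4180/10) = 204.08852/418 = 0.4883

F = 0.488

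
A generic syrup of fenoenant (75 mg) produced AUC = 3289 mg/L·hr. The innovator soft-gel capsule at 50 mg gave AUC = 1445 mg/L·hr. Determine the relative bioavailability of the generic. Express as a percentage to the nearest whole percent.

F_rel = (AUC_test/D_test) / (AUC_ref/D_ref)
      = (3289/75) / (1445/50)
      = 43.8533 / 28.9 = 1.5174 = 151.74%

F_rel = 152%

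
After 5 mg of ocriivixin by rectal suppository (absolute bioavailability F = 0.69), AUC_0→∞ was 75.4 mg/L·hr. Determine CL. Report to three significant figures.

CL = F × Dose / AUC_0→∞
   = 0.69 × 5 / 75.4 = 0.045756 L/hr

CL = 0.0458 L/hr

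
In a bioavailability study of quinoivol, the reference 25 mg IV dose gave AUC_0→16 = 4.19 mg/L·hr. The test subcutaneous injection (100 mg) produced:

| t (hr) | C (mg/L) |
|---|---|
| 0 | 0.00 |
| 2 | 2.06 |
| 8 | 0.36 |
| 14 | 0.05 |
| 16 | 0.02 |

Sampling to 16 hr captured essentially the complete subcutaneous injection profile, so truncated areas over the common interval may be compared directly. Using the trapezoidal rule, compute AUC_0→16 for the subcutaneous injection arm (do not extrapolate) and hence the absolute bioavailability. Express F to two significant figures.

Trapezoidal AUC_0→16 (subcutaneous injection):
  [0→2]: (0.00+2.06)/2 × 2 = 2.06
  [2→8]: (2.06+0.36)/2 × 6 = 7.26
  [8→14]: (0.36+0.05)/2 × 6 = 1.23
  [14→16]: (0.05+0.02)/2 × 2 = 0.07
  Sum = 10.62 mg/L·hr
F = (AUC_ev/D_ev)/(AUC_iv/D_iv) = (10.62/100)/(4.19/25) = 0.1062/0.1676 = 0.6337

F = 0.63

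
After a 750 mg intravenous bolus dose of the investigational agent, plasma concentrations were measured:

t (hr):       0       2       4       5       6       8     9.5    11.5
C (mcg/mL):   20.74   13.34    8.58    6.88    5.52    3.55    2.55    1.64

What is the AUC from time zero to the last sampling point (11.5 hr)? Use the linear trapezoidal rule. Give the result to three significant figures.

AUC = 87.8 mcg/mL·hr

Trapezoidal AUC_0→11.5:
  [0→2]: (20.74+13.34)/2 × 2 = 34.08
  [2→4]: (13.34+8.58)/2 × 2 = 21.92
  [4→5]: (8.58+6.88)/2 × 1 = 7.73
  [5→6]: (6.88+5.52)/2 × 1 = 6.2
  [6→8]: (5.52+3.55)/2 × 2 = 9.07
  [8→9.5]: (3.55+2.55)/2 × 1.5 = 4.575
  [9.5→11.5]: (2.55+1.64)/2 × 2 = 4.19
  Sum = 87.765 mcg/mL·hr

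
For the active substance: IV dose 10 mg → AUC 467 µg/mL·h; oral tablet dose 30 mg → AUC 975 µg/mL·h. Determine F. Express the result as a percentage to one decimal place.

F = (AUC_ev / D_ev) / (AUC_iv / D_iv)
  = (975/30) / (467/10)
  = 32.5 / 46.7 = 0.6959
  = 69.59%

F = 69.6%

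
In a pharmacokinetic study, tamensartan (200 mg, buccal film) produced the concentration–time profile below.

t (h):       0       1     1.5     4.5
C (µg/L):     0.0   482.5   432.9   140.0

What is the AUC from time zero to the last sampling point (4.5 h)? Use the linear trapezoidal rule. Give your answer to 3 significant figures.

Trapezoidal AUC_0→4.5:
  [0→1]: (0.0+482.5)/2 × 1 = 241.25
  [1→1.5]: (482.5+432.9)/2 × 0.5 = 228.85
  [1.5→4.5]: (432.9+140.0)/2 × 3 = 859.35
  Sum = 1329.45 µg/L·h

AUC = 1330 µg/L·h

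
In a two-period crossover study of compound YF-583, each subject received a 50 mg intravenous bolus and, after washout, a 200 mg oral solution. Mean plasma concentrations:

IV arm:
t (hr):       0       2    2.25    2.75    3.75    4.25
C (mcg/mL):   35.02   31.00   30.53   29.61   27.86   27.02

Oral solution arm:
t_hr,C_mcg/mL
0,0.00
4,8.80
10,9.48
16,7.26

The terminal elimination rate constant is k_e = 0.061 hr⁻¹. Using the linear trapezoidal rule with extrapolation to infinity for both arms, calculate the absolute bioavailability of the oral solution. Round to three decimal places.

Trapezoidal AUC_0→4.25 (IV):
  [0→2]: (35.02+31.00)/2 × 2 = 66.02
  [2→2.25]: (31.00+30.53)/2 × 0.25 = 7.69125
  [2.25→2.75]: (30.53+29.61)/2 × 0.5 = 15.035
  [2.75→3.75]: (29.61+27.86)/2 × 1 = 28.735
  [3.75→4.25]: (27.86+27.02)/2 × 0.5 = 13.72
  Sum = 131.20125 mcg/mL·hr
IV tail: 27.02/0.061 = 442.951; AUC_iv,0→∞ = 131.20125 + 442.951 = 574.15225 mcg/mL·hr
Trapezoidal AUC_0→16 (oral solution):
  [0→4]: (0.00+8.80)/2 × 4 = 17.6
  [4→10]: (8.80+9.48)/2 × 6 = 54.84
  [10→16]: (9.48+7.26)/2 × 6 = 50.22
  Sum = 122.66 mcg/mL·hr
oral solution tail: 7.26/0.061 = 119.016; AUC_ev,0→∞ = 122.66 + 119.016 = 241.676 mcg/mL·hr
F = (AUC_ev/D_ev)/(AUC_iv/D_iv) = (241.676/200)/(574.15225/50) = 1.20838/11.483045 = 0.1052

F = 0.105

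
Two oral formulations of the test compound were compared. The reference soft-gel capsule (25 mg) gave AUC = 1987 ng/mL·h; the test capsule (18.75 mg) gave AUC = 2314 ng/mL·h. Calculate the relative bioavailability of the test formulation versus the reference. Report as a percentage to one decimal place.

F_rel = 155.3%

F_rel = (AUC_test/D_test) / (AUC_ref/D_ref)
      = (2314/18.75) / (1987/25)
      = 123.413 / 79.48 = 1.5528 = 155.28%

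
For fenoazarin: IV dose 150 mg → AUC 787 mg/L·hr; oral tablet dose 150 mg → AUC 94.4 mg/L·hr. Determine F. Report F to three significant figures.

F = 0.120

F = (AUC_ev / D_ev) / (AUC_iv / D_iv)
  = (94.4/150) / (787/150)
  = 0.629333 / 5.24667 = 0.1199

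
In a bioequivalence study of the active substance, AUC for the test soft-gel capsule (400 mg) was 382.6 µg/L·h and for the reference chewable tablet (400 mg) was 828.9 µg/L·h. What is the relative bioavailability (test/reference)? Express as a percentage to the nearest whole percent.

F_rel = 46%

F_rel = (AUC_test/D_test) / (AUC_ref/D_ref)
      = (382.6/400) / (828.9/400)
      = 0.9565 / 2.07225 = 0.4616 = 46.16%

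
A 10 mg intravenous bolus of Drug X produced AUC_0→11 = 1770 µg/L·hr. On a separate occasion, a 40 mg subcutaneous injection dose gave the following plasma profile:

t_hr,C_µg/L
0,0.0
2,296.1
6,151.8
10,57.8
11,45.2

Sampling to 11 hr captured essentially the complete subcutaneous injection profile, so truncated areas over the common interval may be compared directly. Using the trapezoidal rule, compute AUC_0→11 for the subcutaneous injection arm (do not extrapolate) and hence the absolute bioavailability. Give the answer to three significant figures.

F = 0.235

Trapezoidal AUC_0→11 (subcutaneous injection):
  [0→2]: (0.0+296.1)/2 × 2 = 296.1
  [2→6]: (296.1+151.8)/2 × 4 = 895.8
  [6→10]: (151.8+57.8)/2 × 4 = 419.2
  [10→11]: (57.8+45.2)/2 × 1 = 51.5
  Sum = 1662.6 µg/L·hr
F = (AUC_ev/D_ev)/(AUC_iv/D_iv) = (1662.6/40)/(1770/10) = 41.565/177 = 0.2348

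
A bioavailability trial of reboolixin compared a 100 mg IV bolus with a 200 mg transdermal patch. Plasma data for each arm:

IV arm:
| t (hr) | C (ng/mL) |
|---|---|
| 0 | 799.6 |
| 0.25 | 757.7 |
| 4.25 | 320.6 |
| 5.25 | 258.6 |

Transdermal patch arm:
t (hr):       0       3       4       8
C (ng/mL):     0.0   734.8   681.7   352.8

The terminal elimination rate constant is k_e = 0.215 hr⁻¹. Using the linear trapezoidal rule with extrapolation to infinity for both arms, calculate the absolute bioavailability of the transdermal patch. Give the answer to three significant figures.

Trapezoidal AUC_0→5.25 (IV):
  [0→0.25]: (799.6+757.7)/2 × 0.25 = 194.6625
  [0.25→4.25]: (757.7+320.6)/2 × 4 = 2156.6
  [4.25→5.25]: (320.6+258.6)/2 × 1 = 289.6
  Sum = 2640.8625 ng/mL·hr
IV tail: 258.6/0.215 = 1202.791; AUC_iv,0→∞ = 2640.8625 + 1202.791 = 3843.6535 ng/mL·hr
Trapezoidal AUC_0→8 (transdermal patch):
  [0→3]: (0.0+734.8)/2 × 3 = 1102.2
  [3→4]: (734.8+681.7)/2 × 1 = 708.25
  [4→8]: (681.7+352.8)/2 × 4 = 2069.0
  Sum = 3879.45 ng/mL·hr
transdermal patch tail: 352.8/0.215 = 1640.930; AUC_ev,0→∞ = 3879.45 + 1640.930 = 5520.38 ng/mL·hr
F = (AUC_ev/D_ev)/(AUC_iv/D_iv) = (5520.38/200)/(3843.6535/100) = 27.6019/38.436535 = 0.7181

F = 0.718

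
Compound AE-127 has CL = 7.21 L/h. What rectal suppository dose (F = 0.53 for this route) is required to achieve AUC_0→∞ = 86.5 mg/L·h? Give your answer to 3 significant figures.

Dose = CL × AUC_0→∞ / F
     = 7.21 × 86.5 / 0.53 = 1176.73 mg

Dose = 1180 mg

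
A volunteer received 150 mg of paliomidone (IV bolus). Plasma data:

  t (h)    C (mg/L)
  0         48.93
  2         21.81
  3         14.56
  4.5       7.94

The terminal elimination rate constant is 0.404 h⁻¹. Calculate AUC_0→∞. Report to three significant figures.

AUC = 125 mg/L·h

Trapezoidal AUC_0→4.5:
  [0→2]: (48.93+21.81)/2 × 2 = 70.74
  [2→3]: (21.81+14.56)/2 × 1 = 18.185
  [3→4.5]: (14.56+7.94)/2 × 1.5 = 16.875
  Sum = 105.8 mg/L·h
Extrapolated tail: C_last / k_e = 7.94 / 0.404 = 19.653
AUC_0→∞ = 105.8 + 19.653 = 125.453 mg/L·h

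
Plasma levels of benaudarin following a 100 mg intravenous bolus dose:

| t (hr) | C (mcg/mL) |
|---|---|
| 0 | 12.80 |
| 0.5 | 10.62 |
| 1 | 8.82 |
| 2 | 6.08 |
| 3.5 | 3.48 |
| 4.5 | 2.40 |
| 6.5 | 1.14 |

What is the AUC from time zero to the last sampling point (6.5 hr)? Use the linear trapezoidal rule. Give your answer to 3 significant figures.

AUC = 31.8 mcg/mL·hr

Trapezoidal AUC_0→6.5:
  [0→0.5]: (12.80+10.62)/2 × 0.5 = 5.855
  [0.5→1]: (10.62+8.82)/2 × 0.5 = 4.86
  [1→2]: (8.82+6.08)/2 × 1 = 7.45
  [2→3.5]: (6.08+3.48)/2 × 1.5 = 7.17
  [3.5→4.5]: (3.48+2.40)/2 × 1 = 2.94
  [4.5→6.5]: (2.40+1.14)/2 × 2 = 3.54
  Sum = 31.815 mcg/mL·hr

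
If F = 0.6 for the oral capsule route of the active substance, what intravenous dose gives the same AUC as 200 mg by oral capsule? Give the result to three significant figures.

D_iv = 120 mg

Systemic exposure from an extravascular dose = F × D_ev, so the equivalent IV dose is F × D_ev.
D_iv = F × D_ev = 0.6 × 200 = 120 mg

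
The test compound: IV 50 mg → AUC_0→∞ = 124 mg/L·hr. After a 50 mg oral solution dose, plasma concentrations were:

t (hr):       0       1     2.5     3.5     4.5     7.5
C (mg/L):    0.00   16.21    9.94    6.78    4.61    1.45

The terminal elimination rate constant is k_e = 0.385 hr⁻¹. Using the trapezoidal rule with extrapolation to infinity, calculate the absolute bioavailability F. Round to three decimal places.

F = 0.441

Trapezoidal AUC_0→7.5 (oral solution):
  [0→1]: (0.00+16.21)/2 × 1 = 8.105
  [1→2.5]: (16.21+9.94)/2 × 1.5 = 19.6125
  [2.5→3.5]: (9.94+6.78)/2 × 1 = 8.36
  [3.5→4.5]: (6.78+4.61)/2 × 1 = 5.695
  [4.5→7.5]: (4.61+1.45)/2 × 3 = 9.09
  Sum = 50.8625 mg/L·hr
Tail: C_last/k_e = 1.45/0.385 = 3.766
AUC_0→∞ (oral solution) = 50.8625 + 3.766 = 54.6285 mg/L·hr
F = (AUC_ev/D_ev)/(AUC_iv/D_iv) = (54.6285/50)/(124/50) = 1.09257/2.48 = 0.4406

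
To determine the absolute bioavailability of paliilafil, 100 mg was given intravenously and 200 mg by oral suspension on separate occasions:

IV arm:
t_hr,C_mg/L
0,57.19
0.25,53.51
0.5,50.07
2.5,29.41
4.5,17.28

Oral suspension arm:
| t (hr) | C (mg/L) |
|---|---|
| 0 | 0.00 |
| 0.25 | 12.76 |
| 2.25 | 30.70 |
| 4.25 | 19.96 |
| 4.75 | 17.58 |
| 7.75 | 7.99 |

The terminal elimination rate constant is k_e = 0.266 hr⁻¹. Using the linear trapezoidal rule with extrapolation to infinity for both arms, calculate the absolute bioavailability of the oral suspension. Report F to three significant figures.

F = 0.398

Trapezoidal AUC_0→4.5 (IV):
  [0→0.25]: (57.19+53.51)/2 × 0.25 = 13.8375
  [0.25→0.5]: (53.51+50.07)/2 × 0.25 = 12.9475
  [0.5→2.5]: (50.07+29.41)/2 × 2 = 79.48
  [2.5→4.5]: (29.41+17.28)/2 × 2 = 46.69
  Sum = 152.955 mg/L·hr
IV tail: 17.28/0.266 = 64.962; AUC_iv,0→∞ = 152.955 + 64.962 = 217.917 mg/L·hr
Trapezoidal AUC_0→7.75 (oral suspension):
  [0→0.25]: (0.00+12.76)/2 × 0.25 = 1.595
  [0.25→2.25]: (12.76+30.70)/2 × 2 = 43.46
  [2.25→4.25]: (30.70+19.96)/2 × 2 = 50.66
  [4.25→4.75]: (19.96+17.58)/2 × 0.5 = 9.385
  [4.75→7.75]: (17.58+7.99)/2 × 3 = 38.355
  Sum = 143.455 mg/L·hr
oral suspension tail: 7.99/0.266 = 30.038; AUC_ev,0→∞ = 143.455 + 30.038 = 173.493 mg/L·hr
F = (AUC_ev/D_ev)/(AUC_iv/D_iv) = (173.493/200)/(217.917/100) = 0.867465/2.17917 = 0.3981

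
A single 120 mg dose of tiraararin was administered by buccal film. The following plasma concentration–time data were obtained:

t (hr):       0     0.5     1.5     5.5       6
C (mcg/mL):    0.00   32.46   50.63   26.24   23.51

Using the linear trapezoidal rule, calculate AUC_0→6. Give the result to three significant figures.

Trapezoidal AUC_0→6:
  [0→0.5]: (0.00+32.46)/2 × 0.5 = 8.115
  [0.5→1.5]: (32.46+50.63)/2 × 1 = 41.545
  [1.5→5.5]: (50.63+26.24)/2 × 4 = 153.74
  [5.5→6]: (26.24+23.51)/2 × 0.5 = 12.4375
  Sum = 215.8375 mcg/mL·hr

AUC = 216 mcg/mL·hr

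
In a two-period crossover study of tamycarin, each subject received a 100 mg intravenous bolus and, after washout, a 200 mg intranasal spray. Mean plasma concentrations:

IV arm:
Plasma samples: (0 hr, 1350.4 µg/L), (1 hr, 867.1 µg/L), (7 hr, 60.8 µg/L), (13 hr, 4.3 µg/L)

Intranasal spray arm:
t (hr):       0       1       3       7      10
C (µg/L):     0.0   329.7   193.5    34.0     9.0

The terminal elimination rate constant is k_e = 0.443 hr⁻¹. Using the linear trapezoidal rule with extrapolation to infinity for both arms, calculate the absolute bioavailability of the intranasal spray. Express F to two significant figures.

Trapezoidal AUC_0→13 (IV):
  [0→1]: (1350.4+867.1)/2 × 1 = 1108.75
  [1→7]: (867.1+60.8)/2 × 6 = 2783.7
  [7→13]: (60.8+4.3)/2 × 6 = 195.3
  Sum = 4087.75 µg/L·hr
IV tail: 4.3/0.443 = 9.707; AUC_iv,0→∞ = 4087.75 + 9.707 = 4097.457 µg/L·hr
Trapezoidal AUC_0→10 (intranasal spray):
  [0→1]: (0.0+329.7)/2 × 1 = 164.85
  [1→3]: (329.7+193.5)/2 × 2 = 523.2
  [3→7]: (193.5+34.0)/2 × 4 = 455.0
  [7→10]: (34.0+9.0)/2 × 3 = 64.5
  Sum = 1207.55 µg/L·hr
intranasal spray tail: 9.0/0.443 = 20.316; AUC_ev,0→∞ = 1207.55 + 20.316 = 1227.866 µg/L·hr
F = (AUC_ev/D_ev)/(AUC_iv/D_iv) = (1227.866/200)/(4097.457/100) = 6.13933/40.97457 = 0.1498

F = 0.15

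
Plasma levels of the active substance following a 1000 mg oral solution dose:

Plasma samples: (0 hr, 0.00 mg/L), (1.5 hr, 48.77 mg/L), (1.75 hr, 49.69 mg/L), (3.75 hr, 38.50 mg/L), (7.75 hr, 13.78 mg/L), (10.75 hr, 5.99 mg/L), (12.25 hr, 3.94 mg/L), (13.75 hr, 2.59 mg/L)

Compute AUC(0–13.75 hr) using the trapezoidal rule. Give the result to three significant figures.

AUC = 284 mg/L·hr

Trapezoidal AUC_0→13.75:
  [0→1.5]: (0.00+48.77)/2 × 1.5 = 36.5775
  [1.5→1.75]: (48.77+49.69)/2 × 0.25 = 12.3075
  [1.75→3.75]: (49.69+38.50)/2 × 2 = 88.19
  [3.75→7.75]: (38.50+13.78)/2 × 4 = 104.56
  [7.75→10.75]: (13.78+5.99)/2 × 3 = 29.655
  [10.75→12.25]: (5.99+3.94)/2 × 1.5 = 7.4475
  [12.25→13.75]: (3.94+2.59)/2 × 1.5 = 4.8975
  Sum = 283.635 mg/L·hr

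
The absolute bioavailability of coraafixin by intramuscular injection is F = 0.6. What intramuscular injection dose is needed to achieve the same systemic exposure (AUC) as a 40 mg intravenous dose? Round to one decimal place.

For equal systemic exposure: F × D_ev = D_iv
D_ev = D_iv / F = 40 / 0.6 = 66.6667 mg

D_intramuscular = 66.7 mg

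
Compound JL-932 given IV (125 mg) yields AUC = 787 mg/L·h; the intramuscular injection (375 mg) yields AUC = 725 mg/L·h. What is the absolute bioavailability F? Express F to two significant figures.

F = 0.31

F = (AUC_ev / D_ev) / (AUC_iv / D_iv)
  = (725/375) / (787/125)
  = 1.93333 / 6.296 = 0.3071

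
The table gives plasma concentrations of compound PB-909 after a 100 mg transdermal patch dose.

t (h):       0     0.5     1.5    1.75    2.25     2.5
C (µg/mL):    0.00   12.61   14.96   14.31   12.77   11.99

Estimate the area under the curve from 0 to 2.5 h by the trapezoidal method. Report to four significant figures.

Trapezoidal AUC_0→2.5:
  [0→0.5]: (0.00+12.61)/2 × 0.5 = 3.1525
  [0.5→1.5]: (12.61+14.96)/2 × 1 = 13.785
  [1.5→1.75]: (14.96+14.31)/2 × 0.25 = 3.65875
  [1.75→2.25]: (14.31+12.77)/2 × 0.5 = 6.77
  [2.25→2.5]: (12.77+11.99)/2 × 0.25 = 3.095
  Sum = 30.46125 µg/mL·h

AUC = 30.46 µg/mL·h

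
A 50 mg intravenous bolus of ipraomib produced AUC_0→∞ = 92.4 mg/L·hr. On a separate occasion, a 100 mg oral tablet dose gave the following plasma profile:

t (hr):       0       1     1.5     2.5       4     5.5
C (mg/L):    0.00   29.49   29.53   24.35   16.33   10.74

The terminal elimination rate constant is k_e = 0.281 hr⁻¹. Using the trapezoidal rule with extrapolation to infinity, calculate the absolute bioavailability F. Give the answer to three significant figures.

F = 0.787

Trapezoidal AUC_0→5.5 (oral tablet):
  [0→1]: (0.00+29.49)/2 × 1 = 14.745
  [1→1.5]: (29.49+29.53)/2 × 0.5 = 14.755
  [1.5→2.5]: (29.53+24.35)/2 × 1 = 26.94
  [2.5→4]: (24.35+16.33)/2 × 1.5 = 30.51
  [4→5.5]: (16.33+10.74)/2 × 1.5 = 20.3025
  Sum = 107.2525 mg/L·hr
Tail: C_last/k_e = 10.74/0.281 = 38.221
AUC_0→∞ (oral tablet) = 107.2525 + 38.221 = 145.4735 mg/L·hr
F = (AUC_ev/D_ev)/(AUC_iv/D_iv) = (145.4735/100)/(92.4/50) = 1.454735/1.848 = 0.7872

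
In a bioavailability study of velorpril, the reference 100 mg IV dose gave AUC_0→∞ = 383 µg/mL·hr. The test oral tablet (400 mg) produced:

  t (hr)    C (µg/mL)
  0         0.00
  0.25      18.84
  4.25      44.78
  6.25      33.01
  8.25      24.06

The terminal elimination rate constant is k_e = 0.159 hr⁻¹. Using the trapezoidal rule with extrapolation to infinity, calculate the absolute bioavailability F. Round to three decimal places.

F = 0.271

Trapezoidal AUC_0→8.25 (oral tablet):
  [0→0.25]: (0.00+18.84)/2 × 0.25 = 2.355
  [0.25→4.25]: (18.84+44.78)/2 × 4 = 127.24
  [4.25→6.25]: (44.78+33.01)/2 × 2 = 77.79
  [6.25→8.25]: (33.01+24.06)/2 × 2 = 57.07
  Sum = 264.455 µg/mL·hr
Tail: C_last/k_e = 24.06/0.159 = 151.321
AUC_0→∞ (oral tablet) = 264.455 + 151.321 = 415.776 µg/mL·hr
F = (AUC_ev/D_ev)/(AUC_iv/D_iv) = (415.776/400)/(383/100) = 1.03944/3.83 = 0.2714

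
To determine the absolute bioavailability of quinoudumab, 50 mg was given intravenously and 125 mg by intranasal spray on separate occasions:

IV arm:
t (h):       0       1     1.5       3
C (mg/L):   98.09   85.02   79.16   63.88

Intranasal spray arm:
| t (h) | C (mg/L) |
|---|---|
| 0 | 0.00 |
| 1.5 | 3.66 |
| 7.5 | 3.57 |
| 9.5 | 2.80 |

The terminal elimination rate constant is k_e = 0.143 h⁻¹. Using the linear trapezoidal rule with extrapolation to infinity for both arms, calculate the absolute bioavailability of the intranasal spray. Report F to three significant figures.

Trapezoidal AUC_0→3 (IV):
  [0→1]: (98.09+85.02)/2 × 1 = 91.555
  [1→1.5]: (85.02+79.16)/2 × 0.5 = 41.045
  [1.5→3]: (79.16+63.88)/2 × 1.5 = 107.28
  Sum = 239.88 mg/L·h
IV tail: 63.88/0.143 = 446.713; AUC_iv,0→∞ = 239.88 + 446.713 = 686.593 mg/L·h
Trapezoidal AUC_0→9.5 (intranasal spray):
  [0→1.5]: (0.00+3.66)/2 × 1.5 = 2.745
  [1.5→7.5]: (3.66+3.57)/2 × 6 = 21.69
  [7.5→9.5]: (3.57+2.80)/2 × 2 = 6.37
  Sum = 30.805 mg/L·h
intranasal spray tail: 2.80/0.143 = 19.580; AUC_ev,0→∞ = 30.805 + 19.580 = 50.385 mg/L·h
F = (AUC_ev/D_ev)/(AUC_iv/D_iv) = (50.385/125)/(686.593/50) = 0.40308/13.73186 = 0.0294

F = 0.0294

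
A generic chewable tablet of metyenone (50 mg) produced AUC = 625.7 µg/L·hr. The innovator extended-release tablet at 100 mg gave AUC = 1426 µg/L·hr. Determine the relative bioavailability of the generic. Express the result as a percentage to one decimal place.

F_rel = 87.8%

F_rel = (AUC_test/D_test) / (AUC_ref/D_ref)
      = (625.7/50) / (1426/100)
      = 12.514 / 14.26 = 0.8776 = 87.76%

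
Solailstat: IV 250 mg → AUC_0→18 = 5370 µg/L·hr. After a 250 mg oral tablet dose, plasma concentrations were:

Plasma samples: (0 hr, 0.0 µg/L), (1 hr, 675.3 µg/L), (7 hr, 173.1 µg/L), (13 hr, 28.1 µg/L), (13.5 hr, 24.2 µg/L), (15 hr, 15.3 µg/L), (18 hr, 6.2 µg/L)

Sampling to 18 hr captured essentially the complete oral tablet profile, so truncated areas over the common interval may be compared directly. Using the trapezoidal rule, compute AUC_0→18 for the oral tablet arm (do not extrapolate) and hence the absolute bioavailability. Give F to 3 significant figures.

F = 0.663

Trapezoidal AUC_0→18 (oral tablet):
  [0→1]: (0.0+675.3)/2 × 1 = 337.65
  [1→7]: (675.3+173.1)/2 × 6 = 2545.2
  [7→13]: (173.1+28.1)/2 × 6 = 603.6
  [13→13.5]: (28.1+24.2)/2 × 0.5 = 13.075
  [13.5→15]: (24.2+15.3)/2 × 1.5 = 29.625
  [15→18]: (15.3+6.2)/2 × 3 = 32.25
  Sum = 3561.4 µg/L·hr
F = (AUC_ev/D_ev)/(AUC_iv/D_iv) = (3561.4/250)/(5370/250) = 14.2456/21.48 = 0.6632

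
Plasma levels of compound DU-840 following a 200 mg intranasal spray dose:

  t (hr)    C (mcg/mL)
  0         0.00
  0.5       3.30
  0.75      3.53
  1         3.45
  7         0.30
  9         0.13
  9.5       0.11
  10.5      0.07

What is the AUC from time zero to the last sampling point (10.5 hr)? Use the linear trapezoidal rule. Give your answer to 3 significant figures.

AUC = 14.4 mcg/mL·hr

Trapezoidal AUC_0→10.5:
  [0→0.5]: (0.00+3.30)/2 × 0.5 = 0.825
  [0.5→0.75]: (3.30+3.53)/2 × 0.25 = 0.85375
  [0.75→1]: (3.53+3.45)/2 × 0.25 = 0.8725
  [1→7]: (3.45+0.30)/2 × 6 = 11.25
  [7→9]: (0.30+0.13)/2 × 2 = 0.43
  [9→9.5]: (0.13+0.11)/2 × 0.5 = 0.06
  [9.5→10.5]: (0.11+0.07)/2 × 1 = 0.09
  Sum = 14.38125 mcg/mL·hr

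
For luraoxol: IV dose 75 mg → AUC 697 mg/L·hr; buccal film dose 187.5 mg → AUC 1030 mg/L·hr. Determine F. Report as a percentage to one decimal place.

F = (AUC_ev / D_ev) / (AUC_iv / D_iv)
  = (1030/187.5) / (697/75)
  = 5.49333 / 9.29333 = 0.5911
  = 59.11%

F = 59.1%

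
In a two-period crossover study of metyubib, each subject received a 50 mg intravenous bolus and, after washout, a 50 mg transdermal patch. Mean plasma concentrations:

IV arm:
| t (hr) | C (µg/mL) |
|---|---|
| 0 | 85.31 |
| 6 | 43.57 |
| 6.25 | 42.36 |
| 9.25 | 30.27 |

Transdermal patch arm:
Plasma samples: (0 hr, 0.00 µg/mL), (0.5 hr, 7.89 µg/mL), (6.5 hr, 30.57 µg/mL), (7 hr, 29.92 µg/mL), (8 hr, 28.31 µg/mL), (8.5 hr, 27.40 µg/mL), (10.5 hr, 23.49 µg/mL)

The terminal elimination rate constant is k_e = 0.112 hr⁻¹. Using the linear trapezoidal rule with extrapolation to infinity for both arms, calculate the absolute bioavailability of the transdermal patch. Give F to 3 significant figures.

F = 0.562

Trapezoidal AUC_0→9.25 (IV):
  [0→6]: (85.31+43.57)/2 × 6 = 386.64
  [6→6.25]: (43.57+42.36)/2 × 0.25 = 10.74125
  [6.25→9.25]: (42.36+30.27)/2 × 3 = 108.945
  Sum = 506.32625 µg/mL·hr
IV tail: 30.27/0.112 = 270.268; AUC_iv,0→∞ = 506.32625 + 270.268 = 776.59425 µg/mL·hr
Trapezoidal AUC_0→10.5 (transdermal patch):
  [0→0.5]: (0.00+7.89)/2 × 0.5 = 1.9725
  [0.5→6.5]: (7.89+30.57)/2 × 6 = 115.38
  [6.5→7]: (30.57+29.92)/2 × 0.5 = 15.1225
  [7→8]: (29.92+28.31)/2 × 1 = 29.115
  [8→8.5]: (28.31+27.40)/2 × 0.5 = 13.9275
  [8.5→10.5]: (27.40+23.49)/2 × 2 = 50.89
  Sum = 226.4075 µg/mL·hr
transdermal patch tail: 23.49/0.112 = 209.732; AUC_ev,0→∞ = 226.4075 + 209.732 = 436.1395 µg/mL·hr
F = (AUC_ev/D_ev)/(AUC_iv/D_iv) = (436.1395/50)/(776.59425/50) = 8.72279/15.531885 = 0.5616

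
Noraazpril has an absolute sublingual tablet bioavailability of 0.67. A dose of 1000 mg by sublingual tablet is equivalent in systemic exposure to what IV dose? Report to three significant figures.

D_iv = 670 mg

Systemic exposure from an extravascular dose = F × D_ev, so the equivalent IV dose is F × D_ev.
D_iv = F × D_ev = 0.67 × 1000 = 670 mg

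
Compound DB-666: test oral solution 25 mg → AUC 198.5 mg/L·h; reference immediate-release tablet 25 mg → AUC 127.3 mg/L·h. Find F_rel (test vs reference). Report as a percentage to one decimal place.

F_rel = (AUC_test/D_test) / (AUC_ref/D_ref)
      = (198.5/25) / (127.3/25)
      = 7.94 / 5.092 = 1.5593 = 155.93%

F_rel = 155.9%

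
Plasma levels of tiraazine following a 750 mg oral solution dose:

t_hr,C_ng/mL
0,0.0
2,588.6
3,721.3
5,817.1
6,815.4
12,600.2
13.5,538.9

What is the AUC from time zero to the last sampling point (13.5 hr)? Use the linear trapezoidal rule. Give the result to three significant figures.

Trapezoidal AUC_0→13.5:
  [0→2]: (0.0+588.6)/2 × 2 = 588.6
  [2→3]: (588.6+721.3)/2 × 1 = 654.95
  [3→5]: (721.3+817.1)/2 × 2 = 1538.4
  [5→6]: (817.1+815.4)/2 × 1 = 816.25
  [6→12]: (815.4+600.2)/2 × 6 = 4246.8
  [12→13.5]: (600.2+538.9)/2 × 1.5 = 854.325
  Sum = 8699.325 ng/mL·hr

AUC = 8700 ng/mL·hr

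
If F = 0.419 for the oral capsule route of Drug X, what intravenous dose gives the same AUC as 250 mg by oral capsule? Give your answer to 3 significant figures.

D_iv = 105 mg

Systemic exposure from an extravascular dose = F × D_ev, so the equivalent IV dose is F × D_ev.
D_iv = F × D_ev = 0.419 × 250 = 104.75 mg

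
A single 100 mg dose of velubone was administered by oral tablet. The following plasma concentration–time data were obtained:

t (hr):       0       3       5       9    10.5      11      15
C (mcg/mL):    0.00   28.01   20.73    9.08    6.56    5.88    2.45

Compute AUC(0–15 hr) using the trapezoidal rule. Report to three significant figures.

Trapezoidal AUC_0→15:
  [0→3]: (0.00+28.01)/2 × 3 = 42.015
  [3→5]: (28.01+20.73)/2 × 2 = 48.74
  [5→9]: (20.73+9.08)/2 × 4 = 59.62
  [9→10.5]: (9.08+6.56)/2 × 1.5 = 11.73
  [10.5→11]: (6.56+5.88)/2 × 0.5 = 3.11
  [11→15]: (5.88+2.45)/2 × 4 = 16.66
  Sum = 181.875 mcg/mL·hr

AUC = 182 mcg/mL·hr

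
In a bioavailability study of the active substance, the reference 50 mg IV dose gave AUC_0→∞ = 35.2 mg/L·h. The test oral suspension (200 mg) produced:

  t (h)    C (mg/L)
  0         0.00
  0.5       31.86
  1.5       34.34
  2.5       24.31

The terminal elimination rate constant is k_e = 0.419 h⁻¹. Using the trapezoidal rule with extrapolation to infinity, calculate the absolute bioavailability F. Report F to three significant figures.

Trapezoidal AUC_0→2.5 (oral suspension):
  [0→0.5]: (0.00+31.86)/2 × 0.5 = 7.965
  [0.5→1.5]: (31.86+34.34)/2 × 1 = 33.1
  [1.5→2.5]: (34.34+24.31)/2 × 1 = 29.325
  Sum = 70.39 mg/L·h
Tail: C_last/k_e = 24.31/0.419 = 58.019
AUC_0→∞ (oral suspension) = 70.39 + 58.019 = 128.409 mg/L·h
F = (AUC_ev/D_ev)/(AUC_iv/D_iv) = (128.409/200)/(35.2/50) = 0.642045/0.704 = 0.9120

F = 0.912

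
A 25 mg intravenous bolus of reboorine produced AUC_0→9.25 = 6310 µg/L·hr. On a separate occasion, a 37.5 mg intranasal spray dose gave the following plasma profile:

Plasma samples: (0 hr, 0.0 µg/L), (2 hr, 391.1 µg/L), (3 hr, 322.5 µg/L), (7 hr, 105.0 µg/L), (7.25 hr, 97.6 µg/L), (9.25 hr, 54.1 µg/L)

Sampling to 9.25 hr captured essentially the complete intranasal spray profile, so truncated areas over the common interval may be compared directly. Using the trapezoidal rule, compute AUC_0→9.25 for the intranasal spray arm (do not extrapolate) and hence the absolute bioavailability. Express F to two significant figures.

Trapezoidal AUC_0→9.25 (intranasal spray):
  [0→2]: (0.0+391.1)/2 × 2 = 391.1
  [2→3]: (391.1+322.5)/2 × 1 = 356.8
  [3→7]: (322.5+105.0)/2 × 4 = 855.0
  [7→7.25]: (105.0+97.6)/2 × 0.25 = 25.325
  [7.25→9.25]: (97.6+54.1)/2 × 2 = 151.7
  Sum = 1779.925 µg/L·hr
F = (AUC_ev/D_ev)/(AUC_iv/D_iv) = (1779.925/37.5)/(6310/25) = 47.4647/252.4 = 0.1881

F = 0.19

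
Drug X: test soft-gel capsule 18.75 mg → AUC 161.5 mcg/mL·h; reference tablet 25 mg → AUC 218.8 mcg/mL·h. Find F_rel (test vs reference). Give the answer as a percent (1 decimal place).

F_rel = 98.4%

F_rel = (AUC_test/D_test) / (AUC_ref/D_ref)
      = (161.5/18.75) / (218.8/25)
      = 8.61333 / 8.752 = 0.9842 = 98.42%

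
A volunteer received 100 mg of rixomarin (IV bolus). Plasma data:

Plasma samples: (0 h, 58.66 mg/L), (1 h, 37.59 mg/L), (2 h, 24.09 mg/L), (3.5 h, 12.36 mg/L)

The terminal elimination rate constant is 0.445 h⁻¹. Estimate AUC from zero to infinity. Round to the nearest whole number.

AUC = 134 mg/L·h

Trapezoidal AUC_0→3.5:
  [0→1]: (58.66+37.59)/2 × 1 = 48.125
  [1→2]: (37.59+24.09)/2 × 1 = 30.84
  [2→3.5]: (24.09+12.36)/2 × 1.5 = 27.3375
  Sum = 106.3025 mg/L·h
Extrapolated tail: C_last / k_e = 12.36 / 0.445 = 27.775
AUC_0→∞ = 106.3025 + 27.775 = 134.0775 mg/L·h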